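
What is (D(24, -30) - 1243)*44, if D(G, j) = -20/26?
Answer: -711436/13 ≈ -54726.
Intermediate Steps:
D(G, j) = -10/13 (D(G, j) = -20*1/26 = -10/13)
(D(24, -30) - 1243)*44 = (-10/13 - 1243)*44 = -16169/13*44 = -711436/13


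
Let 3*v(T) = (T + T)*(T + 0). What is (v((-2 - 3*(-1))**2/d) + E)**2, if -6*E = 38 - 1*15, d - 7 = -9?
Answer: 121/9 ≈ 13.444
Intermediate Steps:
d = -2 (d = 7 - 9 = -2)
v(T) = 2*T**2/3 (v(T) = ((T + T)*(T + 0))/3 = ((2*T)*T)/3 = (2*T**2)/3 = 2*T**2/3)
E = -23/6 (E = -(38 - 1*15)/6 = -(38 - 15)/6 = -1/6*23 = -23/6 ≈ -3.8333)
(v((-2 - 3*(-1))**2/d) + E)**2 = (2*((-2 - 3*(-1))**2/(-2))**2/3 - 23/6)**2 = (2*((-2 + 3)**2*(-1/2))**2/3 - 23/6)**2 = (2*(1**2*(-1/2))**2/3 - 23/6)**2 = (2*(1*(-1/2))**2/3 - 23/6)**2 = (2*(-1/2)**2/3 - 23/6)**2 = ((2/3)*(1/4) - 23/6)**2 = (1/6 - 23/6)**2 = (-11/3)**2 = 121/9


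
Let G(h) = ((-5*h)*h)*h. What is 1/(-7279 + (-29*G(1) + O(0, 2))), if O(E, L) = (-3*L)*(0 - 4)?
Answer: -1/7110 ≈ -0.00014065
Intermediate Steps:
O(E, L) = 12*L (O(E, L) = -3*L*(-4) = 12*L)
G(h) = -5*h³ (G(h) = (-5*h²)*h = -5*h³)
1/(-7279 + (-29*G(1) + O(0, 2))) = 1/(-7279 + (-(-145)*1³ + 12*2)) = 1/(-7279 + (-(-145) + 24)) = 1/(-7279 + (-29*(-5) + 24)) = 1/(-7279 + (145 + 24)) = 1/(-7279 + 169) = 1/(-7110) = -1/7110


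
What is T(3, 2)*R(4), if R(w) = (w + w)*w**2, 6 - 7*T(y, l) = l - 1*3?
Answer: 128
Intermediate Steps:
T(y, l) = 9/7 - l/7 (T(y, l) = 6/7 - (l - 1*3)/7 = 6/7 - (l - 3)/7 = 6/7 - (-3 + l)/7 = 6/7 + (3/7 - l/7) = 9/7 - l/7)
R(w) = 2*w**3 (R(w) = (2*w)*w**2 = 2*w**3)
T(3, 2)*R(4) = (9/7 - 1/7*2)*(2*4**3) = (9/7 - 2/7)*(2*64) = 1*128 = 128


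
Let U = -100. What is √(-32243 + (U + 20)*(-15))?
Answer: I*√31043 ≈ 176.19*I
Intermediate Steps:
√(-32243 + (U + 20)*(-15)) = √(-32243 + (-100 + 20)*(-15)) = √(-32243 - 80*(-15)) = √(-32243 + 1200) = √(-31043) = I*√31043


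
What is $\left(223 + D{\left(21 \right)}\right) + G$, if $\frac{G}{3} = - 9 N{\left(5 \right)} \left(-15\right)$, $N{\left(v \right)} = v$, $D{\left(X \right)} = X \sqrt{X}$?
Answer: $2248 + 21 \sqrt{21} \approx 2344.2$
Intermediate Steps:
$D{\left(X \right)} = X^{\frac{3}{2}}$
$G = 2025$ ($G = 3 \left(-9\right) 5 \left(-15\right) = 3 \left(\left(-45\right) \left(-15\right)\right) = 3 \cdot 675 = 2025$)
$\left(223 + D{\left(21 \right)}\right) + G = \left(223 + 21^{\frac{3}{2}}\right) + 2025 = \left(223 + 21 \sqrt{21}\right) + 2025 = 2248 + 21 \sqrt{21}$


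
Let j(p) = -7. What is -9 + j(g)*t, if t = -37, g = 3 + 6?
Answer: 250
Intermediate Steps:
g = 9
-9 + j(g)*t = -9 - 7*(-37) = -9 + 259 = 250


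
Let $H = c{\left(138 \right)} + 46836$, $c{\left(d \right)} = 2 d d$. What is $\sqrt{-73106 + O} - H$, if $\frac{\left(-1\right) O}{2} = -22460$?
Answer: $-84924 + i \sqrt{28186} \approx -84924.0 + 167.89 i$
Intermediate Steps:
$O = 44920$ ($O = \left(-2\right) \left(-22460\right) = 44920$)
$c{\left(d \right)} = 2 d^{2}$
$H = 84924$ ($H = 2 \cdot 138^{2} + 46836 = 2 \cdot 19044 + 46836 = 38088 + 46836 = 84924$)
$\sqrt{-73106 + O} - H = \sqrt{-73106 + 44920} - 84924 = \sqrt{-28186} - 84924 = i \sqrt{28186} - 84924 = -84924 + i \sqrt{28186}$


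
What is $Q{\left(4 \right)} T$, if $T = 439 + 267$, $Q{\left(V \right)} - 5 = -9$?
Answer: $-2824$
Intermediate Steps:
$Q{\left(V \right)} = -4$ ($Q{\left(V \right)} = 5 - 9 = -4$)
$T = 706$
$Q{\left(4 \right)} T = \left(-4\right) 706 = -2824$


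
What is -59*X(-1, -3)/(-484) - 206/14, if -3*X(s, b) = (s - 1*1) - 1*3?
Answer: -147491/10164 ≈ -14.511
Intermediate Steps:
X(s, b) = 4/3 - s/3 (X(s, b) = -((s - 1*1) - 1*3)/3 = -((s - 1) - 3)/3 = -((-1 + s) - 3)/3 = -(-4 + s)/3 = 4/3 - s/3)
-59*X(-1, -3)/(-484) - 206/14 = -59*(4/3 - ⅓*(-1))/(-484) - 206/14 = -59*(4/3 + ⅓)*(-1/484) - 206*1/14 = -59*5/3*(-1/484) - 103/7 = -295/3*(-1/484) - 103/7 = 295/1452 - 103/7 = -147491/10164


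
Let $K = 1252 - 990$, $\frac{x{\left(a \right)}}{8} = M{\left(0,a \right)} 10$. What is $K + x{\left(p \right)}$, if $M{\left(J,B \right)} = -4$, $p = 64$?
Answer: $-58$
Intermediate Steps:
$x{\left(a \right)} = -320$ ($x{\left(a \right)} = 8 \left(\left(-4\right) 10\right) = 8 \left(-40\right) = -320$)
$K = 262$ ($K = 1252 - 990 = 262$)
$K + x{\left(p \right)} = 262 - 320 = -58$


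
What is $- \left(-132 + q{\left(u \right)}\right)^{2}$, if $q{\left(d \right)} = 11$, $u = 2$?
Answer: $-14641$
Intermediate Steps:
$- \left(-132 + q{\left(u \right)}\right)^{2} = - \left(-132 + 11\right)^{2} = - \left(-121\right)^{2} = \left(-1\right) 14641 = -14641$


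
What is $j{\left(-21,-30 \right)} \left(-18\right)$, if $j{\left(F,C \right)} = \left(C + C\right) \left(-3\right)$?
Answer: $-3240$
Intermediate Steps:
$j{\left(F,C \right)} = - 6 C$ ($j{\left(F,C \right)} = 2 C \left(-3\right) = - 6 C$)
$j{\left(-21,-30 \right)} \left(-18\right) = \left(-6\right) \left(-30\right) \left(-18\right) = 180 \left(-18\right) = -3240$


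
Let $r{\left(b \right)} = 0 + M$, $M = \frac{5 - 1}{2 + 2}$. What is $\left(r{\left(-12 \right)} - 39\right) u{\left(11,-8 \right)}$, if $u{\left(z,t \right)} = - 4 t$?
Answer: $-1216$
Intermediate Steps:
$M = 1$ ($M = \frac{4}{4} = 4 \cdot \frac{1}{4} = 1$)
$r{\left(b \right)} = 1$ ($r{\left(b \right)} = 0 + 1 = 1$)
$\left(r{\left(-12 \right)} - 39\right) u{\left(11,-8 \right)} = \left(1 - 39\right) \left(\left(-4\right) \left(-8\right)\right) = \left(-38\right) 32 = -1216$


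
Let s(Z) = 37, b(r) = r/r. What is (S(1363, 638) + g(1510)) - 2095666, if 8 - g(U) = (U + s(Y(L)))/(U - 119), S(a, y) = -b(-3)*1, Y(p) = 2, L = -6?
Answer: -224235632/107 ≈ -2.0957e+6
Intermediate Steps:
b(r) = 1
S(a, y) = -1 (S(a, y) = -1*1*1 = -1*1 = -1)
g(U) = 8 - (37 + U)/(-119 + U) (g(U) = 8 - (U + 37)/(U - 119) = 8 - (37 + U)/(-119 + U))
(S(1363, 638) + g(1510)) - 2095666 = (-1 + (-989 + 7*1510)/(-119 + 1510)) - 2095666 = (-1 + (-989 + 10570)/1391) - 2095666 = (-1 + (1/1391)*9581) - 2095666 = (-1 + 737/107) - 2095666 = 630/107 - 2095666 = -224235632/107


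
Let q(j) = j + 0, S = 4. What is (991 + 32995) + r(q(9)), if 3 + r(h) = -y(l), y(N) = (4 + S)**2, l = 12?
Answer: 33919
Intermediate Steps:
y(N) = 64 (y(N) = (4 + 4)**2 = 8**2 = 64)
q(j) = j
r(h) = -67 (r(h) = -3 - 1*64 = -3 - 64 = -67)
(991 + 32995) + r(q(9)) = (991 + 32995) - 67 = 33986 - 67 = 33919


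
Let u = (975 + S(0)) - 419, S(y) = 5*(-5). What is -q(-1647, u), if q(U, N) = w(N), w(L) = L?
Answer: -531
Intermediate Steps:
S(y) = -25
u = 531 (u = (975 - 25) - 419 = 950 - 419 = 531)
q(U, N) = N
-q(-1647, u) = -1*531 = -531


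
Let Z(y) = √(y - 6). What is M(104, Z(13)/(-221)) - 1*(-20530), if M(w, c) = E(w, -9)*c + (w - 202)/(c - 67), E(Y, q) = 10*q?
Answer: 2250733284133/109623621 + 9863732681*√7/24226820241 ≈ 20533.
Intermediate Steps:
Z(y) = √(-6 + y)
M(w, c) = -90*c + (-202 + w)/(-67 + c) (M(w, c) = (10*(-9))*c + (w - 202)/(c - 67) = -90*c + (-202 + w)/(-67 + c))
M(104, Z(13)/(-221)) - 1*(-20530) = (-202 + 104 - 90*(√(-6 + 13)/(-221))² + 6030*(√(-6 + 13)/(-221)))/(-67 + √(-6 + 13)/(-221)) - 1*(-20530) = (-202 + 104 - 90*(√7*(-1/221))² + 6030*(√7*(-1/221)))/(-67 + √7*(-1/221)) + 20530 = (-202 + 104 - 90*(-√7/221)² + 6030*(-√7/221))/(-67 - √7/221) + 20530 = (-202 + 104 - 90*7/48841 - 6030*√7/221)/(-67 - √7/221) + 20530 = (-202 + 104 - 630/48841 - 6030*√7/221)/(-67 - √7/221) + 20530 = (-4787048/48841 - 6030*√7/221)/(-67 - √7/221) + 20530 = 20530 + (-4787048/48841 - 6030*√7/221)/(-67 - √7/221)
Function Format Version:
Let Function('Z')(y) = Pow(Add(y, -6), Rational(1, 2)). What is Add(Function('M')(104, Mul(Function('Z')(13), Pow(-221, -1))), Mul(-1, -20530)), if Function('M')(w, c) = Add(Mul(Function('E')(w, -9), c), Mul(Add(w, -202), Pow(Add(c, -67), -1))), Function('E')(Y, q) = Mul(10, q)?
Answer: Add(Rational(2250733284133, 109623621), Mul(Rational(9863732681, 24226820241), Pow(7, Rational(1, 2)))) ≈ 20533.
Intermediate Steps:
Function('Z')(y) = Pow(Add(-6, y), Rational(1, 2))
Function('M')(w, c) = Add(Mul(-90, c), Mul(Pow(Add(-67, c), -1), Add(-202, w))) (Function('M')(w, c) = Add(Mul(Mul(10, -9), c), Mul(Add(w, -202), Pow(Add(c, -67), -1))) = Add(Mul(-90, c), Mul(Add(-202, w), Pow(Add(-67, c), -1))) = Add(Mul(-90, c), Mul(Pow(Add(-67, c), -1), Add(-202, w))))
Add(Function('M')(104, Mul(Function('Z')(13), Pow(-221, -1))), Mul(-1, -20530)) = Add(Mul(Pow(Add(-67, Mul(Pow(Add(-6, 13), Rational(1, 2)), Pow(-221, -1))), -1), Add(-202, 104, Mul(-90, Pow(Mul(Pow(Add(-6, 13), Rational(1, 2)), Pow(-221, -1)), 2)), Mul(6030, Mul(Pow(Add(-6, 13), Rational(1, 2)), Pow(-221, -1))))), Mul(-1, -20530)) = Add(Mul(Pow(Add(-67, Mul(Pow(7, Rational(1, 2)), Rational(-1, 221))), -1), Add(-202, 104, Mul(-90, Pow(Mul(Pow(7, Rational(1, 2)), Rational(-1, 221)), 2)), Mul(6030, Mul(Pow(7, Rational(1, 2)), Rational(-1, 221))))), 20530) = Add(Mul(Pow(Add(-67, Mul(Rational(-1, 221), Pow(7, Rational(1, 2)))), -1), Add(-202, 104, Mul(-90, Pow(Mul(Rational(-1, 221), Pow(7, Rational(1, 2))), 2)), Mul(6030, Mul(Rational(-1, 221), Pow(7, Rational(1, 2)))))), 20530) = Add(Mul(Pow(Add(-67, Mul(Rational(-1, 221), Pow(7, Rational(1, 2)))), -1), Add(-202, 104, Mul(-90, Rational(7, 48841)), Mul(Rational(-6030, 221), Pow(7, Rational(1, 2))))), 20530) = Add(Mul(Pow(Add(-67, Mul(Rational(-1, 221), Pow(7, Rational(1, 2)))), -1), Add(-202, 104, Rational(-630, 48841), Mul(Rational(-6030, 221), Pow(7, Rational(1, 2))))), 20530) = Add(Mul(Pow(Add(-67, Mul(Rational(-1, 221), Pow(7, Rational(1, 2)))), -1), Add(Rational(-4787048, 48841), Mul(Rational(-6030, 221), Pow(7, Rational(1, 2))))), 20530) = Add(20530, Mul(Pow(Add(-67, Mul(Rational(-1, 221), Pow(7, Rational(1, 2)))), -1), Add(Rational(-4787048, 48841), Mul(Rational(-6030, 221), Pow(7, Rational(1, 2))))))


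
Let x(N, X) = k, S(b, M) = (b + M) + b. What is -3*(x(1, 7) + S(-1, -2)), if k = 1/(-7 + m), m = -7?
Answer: 171/14 ≈ 12.214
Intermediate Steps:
S(b, M) = M + 2*b (S(b, M) = (M + b) + b = M + 2*b)
k = -1/14 (k = 1/(-7 - 7) = 1/(-14) = -1/14 ≈ -0.071429)
x(N, X) = -1/14
-3*(x(1, 7) + S(-1, -2)) = -3*(-1/14 + (-2 + 2*(-1))) = -3*(-1/14 + (-2 - 2)) = -3*(-1/14 - 4) = -3*(-57/14) = 171/14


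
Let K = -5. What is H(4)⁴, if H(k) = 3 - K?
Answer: 4096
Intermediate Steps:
H(k) = 8 (H(k) = 3 - 1*(-5) = 3 + 5 = 8)
H(4)⁴ = 8⁴ = 4096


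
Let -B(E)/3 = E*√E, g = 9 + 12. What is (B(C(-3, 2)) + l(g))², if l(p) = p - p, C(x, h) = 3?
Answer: 243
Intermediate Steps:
g = 21
B(E) = -3*E^(3/2) (B(E) = -3*E*√E = -3*E^(3/2))
l(p) = 0
(B(C(-3, 2)) + l(g))² = (-9*√3 + 0)² = (-9*√3)² = 243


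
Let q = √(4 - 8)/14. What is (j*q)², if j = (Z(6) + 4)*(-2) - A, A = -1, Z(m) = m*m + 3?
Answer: -7225/49 ≈ -147.45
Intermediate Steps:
Z(m) = 3 + m² (Z(m) = m² + 3 = 3 + m²)
j = -85 (j = ((3 + 6²) + 4)*(-2) - 1*(-1) = ((3 + 36) + 4)*(-2) + 1 = (39 + 4)*(-2) + 1 = 43*(-2) + 1 = -86 + 1 = -85)
q = I/7 (q = √(-4)*(1/14) = (2*I)*(1/14) = I/7 ≈ 0.14286*I)
(j*q)² = (-85*I/7)² = -7225/49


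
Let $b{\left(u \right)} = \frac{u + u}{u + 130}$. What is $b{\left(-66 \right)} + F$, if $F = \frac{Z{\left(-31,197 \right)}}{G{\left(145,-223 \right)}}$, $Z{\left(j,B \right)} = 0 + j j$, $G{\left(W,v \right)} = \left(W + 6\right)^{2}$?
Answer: $- \frac{737057}{364816} \approx -2.0204$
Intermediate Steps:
$G{\left(W,v \right)} = \left(6 + W\right)^{2}$
$Z{\left(j,B \right)} = j^{2}$ ($Z{\left(j,B \right)} = 0 + j^{2} = j^{2}$)
$b{\left(u \right)} = \frac{2 u}{130 + u}$
$F = \frac{961}{22801}$ ($F = \frac{\left(-31\right)^{2}}{\left(6 + 145\right)^{2}} = \frac{961}{151^{2}} = \frac{961}{22801} \approx 0.042147$)
$b{\left(-66 \right)} + F = 2 \left(-66\right) \frac{1}{130 - 66} + \frac{961}{22801} = 2 \left(-66\right) \frac{1}{64} + \frac{961}{22801} = - \frac{33}{16} + \frac{961}{22801} = - \frac{737057}{364816}$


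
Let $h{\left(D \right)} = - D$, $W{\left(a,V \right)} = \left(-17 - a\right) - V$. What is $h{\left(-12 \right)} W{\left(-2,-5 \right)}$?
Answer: $-120$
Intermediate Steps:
$W{\left(a,V \right)} = -17 - V - a$
$h{\left(-12 \right)} W{\left(-2,-5 \right)} = \left(-1\right) \left(-12\right) \left(-17 - -5 - -2\right) = 12 \left(-17 + 5 + 2\right) = 12 \left(-10\right) = -120$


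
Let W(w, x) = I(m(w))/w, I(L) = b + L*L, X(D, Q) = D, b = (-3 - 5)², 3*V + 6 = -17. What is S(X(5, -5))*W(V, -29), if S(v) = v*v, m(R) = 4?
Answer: -6000/23 ≈ -260.87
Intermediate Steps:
V = -23/3 (V = -2 + (⅓)*(-17) = -2 - 17/3 = -23/3 ≈ -7.6667)
b = 64 (b = (-8)² = 64)
I(L) = 64 + L² (I(L) = 64 + L*L = 64 + L²)
S(v) = v²
W(w, x) = 80/w (W(w, x) = (64 + 4²)/w = (64 + 16)/w = 80/w)
S(X(5, -5))*W(V, -29) = 5²*(80/(-23/3)) = 25*(80*(-3/23)) = 25*(-240/23) = -6000/23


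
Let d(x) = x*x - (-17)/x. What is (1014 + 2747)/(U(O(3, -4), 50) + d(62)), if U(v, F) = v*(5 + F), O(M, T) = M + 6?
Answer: 233182/269035 ≈ 0.86673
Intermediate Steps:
O(M, T) = 6 + M
d(x) = x² + 17/x
(1014 + 2747)/(U(O(3, -4), 50) + d(62)) = (1014 + 2747)/((6 + 3)*(5 + 50) + (17 + 62³)/62) = 3761/(9*55 + (17 + 238328)/62) = 3761/(495 + (1/62)*238345) = 3761/(495 + 238345/62) = 3761/(269035/62) = 3761*(62/269035) = 233182/269035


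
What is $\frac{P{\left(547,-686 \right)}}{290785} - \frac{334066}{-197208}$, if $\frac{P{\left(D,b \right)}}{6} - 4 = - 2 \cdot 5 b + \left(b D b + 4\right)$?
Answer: $\frac{2769929539055}{521319348} \approx 5313.3$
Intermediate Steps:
$P{\left(D,b \right)} = 48 - 60 b + 6 D b^{2}$ ($P{\left(D,b \right)} = 24 + 6 \left(- 2 \cdot 5 b + \left(b D b + 4\right)\right) = 24 + 6 \left(- 10 b + \left(D b b + 4\right)\right) = 24 + 6 \left(- 10 b + \left(D b^{2} + 4\right)\right) = 24 + 6 \left(- 10 b + \left(4 + D b^{2}\right)\right) = 24 + 6 \left(4 - 10 b + D b^{2}\right) = 24 + \left(24 - 60 b + 6 D b^{2}\right) = 48 - 60 b + 6 D b^{2}$)
$\frac{P{\left(547,-686 \right)}}{290785} - \frac{334066}{-197208} = \frac{48 - -41160 + 6 \cdot 547 \left(-686\right)^{2}}{290785} - \frac{334066}{-197208} = \left(48 + 41160 + 6 \cdot 547 \cdot 470596\right) \frac{1}{290785} - - \frac{167033}{98604} = \left(48 + 41160 + 1544496072\right) \frac{1}{290785} + \frac{167033}{98604} = 1544537280 \cdot \frac{1}{290785} + \frac{167033}{98604} = \frac{28082496}{5287} + \frac{167033}{98604} = \frac{2769929539055}{521319348}$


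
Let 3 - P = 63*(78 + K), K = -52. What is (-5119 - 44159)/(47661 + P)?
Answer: -8213/7671 ≈ -1.0707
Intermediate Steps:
P = -1635 (P = 3 - 63*(78 - 52) = 3 - 63*26 = 3 - 1*1638 = 3 - 1638 = -1635)
(-5119 - 44159)/(47661 + P) = (-5119 - 44159)/(47661 - 1635) = -49278/46026 = -49278*1/46026 = -8213/7671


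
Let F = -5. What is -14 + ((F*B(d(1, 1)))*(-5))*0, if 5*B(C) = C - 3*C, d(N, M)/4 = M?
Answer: -14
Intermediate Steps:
d(N, M) = 4*M
B(C) = -2*C/5 (B(C) = (C - 3*C)/5 = (-2*C)/5 = -2*C/5)
-14 + ((F*B(d(1, 1)))*(-5))*0 = -14 + (-(-2)*4*1*(-5))*0 = -14 + (-(-2)*4*(-5))*0 = -14 + (-5*(-8/5)*(-5))*0 = -14 + (8*(-5))*0 = -14 - 40*0 = -14 + 0 = -14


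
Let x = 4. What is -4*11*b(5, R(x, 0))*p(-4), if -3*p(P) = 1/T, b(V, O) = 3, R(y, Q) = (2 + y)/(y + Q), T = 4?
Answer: 11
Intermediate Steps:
R(y, Q) = (2 + y)/(Q + y)
p(P) = -1/12 (p(P) = -⅓/4 = -⅓*¼ = -1/12)
-4*11*b(5, R(x, 0))*p(-4) = -4*11*3*(-1)/12 = -132*(-1)/12 = -4*(-11/4) = 11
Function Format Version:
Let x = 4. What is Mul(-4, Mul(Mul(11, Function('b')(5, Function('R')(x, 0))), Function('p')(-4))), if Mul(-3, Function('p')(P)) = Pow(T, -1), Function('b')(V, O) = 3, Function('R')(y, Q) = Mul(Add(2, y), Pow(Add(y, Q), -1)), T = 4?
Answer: 11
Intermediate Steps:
Function('R')(y, Q) = Mul(Pow(Add(Q, y), -1), Add(2, y)) (Function('R')(y, Q) = Mul(Add(2, y), Pow(Add(Q, y), -1)) = Mul(Pow(Add(Q, y), -1), Add(2, y)))
Function('p')(P) = Rational(-1, 12) (Function('p')(P) = Mul(Rational(-1, 3), Pow(4, -1)) = Mul(Rational(-1, 3), Rational(1, 4)) = Rational(-1, 12))
Mul(-4, Mul(Mul(11, Function('b')(5, Function('R')(x, 0))), Function('p')(-4))) = Mul(-4, Mul(Mul(11, 3), Rational(-1, 12))) = Mul(-4, Mul(33, Rational(-1, 12))) = Mul(-4, Rational(-11, 4)) = 11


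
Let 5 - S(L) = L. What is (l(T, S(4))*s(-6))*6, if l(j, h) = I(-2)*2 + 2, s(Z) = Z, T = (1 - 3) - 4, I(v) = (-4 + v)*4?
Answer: 1656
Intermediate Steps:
I(v) = -16 + 4*v
S(L) = 5 - L
T = -6 (T = -2 - 4 = -6)
l(j, h) = -46 (l(j, h) = (-16 + 4*(-2))*2 + 2 = (-16 - 8)*2 + 2 = -24*2 + 2 = -48 + 2 = -46)
(l(T, S(4))*s(-6))*6 = -46*(-6)*6 = 276*6 = 1656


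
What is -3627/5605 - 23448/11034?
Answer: -28574393/10307595 ≈ -2.7722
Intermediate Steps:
-3627/5605 - 23448/11034 = -3627*1/5605 - 23448*1/11034 = -3627/5605 - 3908/1839 = -28574393/10307595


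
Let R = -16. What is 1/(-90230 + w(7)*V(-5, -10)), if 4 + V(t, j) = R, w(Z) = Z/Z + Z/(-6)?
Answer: -3/270680 ≈ -1.1083e-5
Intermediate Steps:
w(Z) = 1 - Z/6 (w(Z) = 1 + Z*(-⅙) = 1 - Z/6)
V(t, j) = -20 (V(t, j) = -4 - 16 = -20)
1/(-90230 + w(7)*V(-5, -10)) = 1/(-90230 + (1 - ⅙*7)*(-20)) = 1/(-90230 + (1 - 7/6)*(-20)) = 1/(-90230 - ⅙*(-20)) = 1/(-90230 + 10/3) = 1/(-270680/3) = -3/270680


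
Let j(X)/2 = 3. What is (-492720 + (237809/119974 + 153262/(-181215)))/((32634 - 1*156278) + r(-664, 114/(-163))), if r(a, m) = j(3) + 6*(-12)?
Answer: 10712244374272453/2689590047201100 ≈ 3.9829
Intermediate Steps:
j(X) = 6 (j(X) = 2*3 = 6)
r(a, m) = -66 (r(a, m) = 6 + 6*(-12) = 6 - 72 = -66)
(-492720 + (237809/119974 + 153262/(-181215)))/((32634 - 1*156278) + r(-664, 114/(-163))) = (-492720 + (237809/119974 + 153262/(-181215)))/((32634 - 1*156278) - 66) = (-492720 + (237809*(1/119974) + 153262*(-1/181215)))/((32634 - 156278) - 66) = (-492720 + (237809/119974 - 153262/181215))/(-123644 - 66) = (-492720 + 24707102747/21741088410)/(-123710) = -10712244374272453/21741088410*(-1/123710) = 10712244374272453/2689590047201100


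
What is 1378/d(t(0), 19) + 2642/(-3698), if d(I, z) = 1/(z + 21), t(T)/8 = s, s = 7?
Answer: 101915559/1849 ≈ 55119.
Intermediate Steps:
t(T) = 56 (t(T) = 8*7 = 56)
d(I, z) = 1/(21 + z)
1378/d(t(0), 19) + 2642/(-3698) = 1378/(1/(21 + 19)) + 2642/(-3698) = 1378/(1/40) + 2642*(-1/3698) = 1378/(1/40) - 1321/1849 = 1378*40 - 1321/1849 = 55120 - 1321/1849 = 101915559/1849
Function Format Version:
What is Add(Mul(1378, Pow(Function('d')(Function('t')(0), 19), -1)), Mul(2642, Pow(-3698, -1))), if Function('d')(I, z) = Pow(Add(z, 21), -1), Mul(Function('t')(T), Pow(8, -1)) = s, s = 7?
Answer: Rational(101915559, 1849) ≈ 55119.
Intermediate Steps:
Function('t')(T) = 56 (Function('t')(T) = Mul(8, 7) = 56)
Function('d')(I, z) = Pow(Add(21, z), -1)
Add(Mul(1378, Pow(Function('d')(Function('t')(0), 19), -1)), Mul(2642, Pow(-3698, -1))) = Add(Mul(1378, Pow(Pow(Add(21, 19), -1), -1)), Mul(2642, Pow(-3698, -1))) = Add(Mul(1378, Pow(Pow(40, -1), -1)), Mul(2642, Rational(-1, 3698))) = Add(Mul(1378, Pow(Rational(1, 40), -1)), Rational(-1321, 1849)) = Add(Mul(1378, 40), Rational(-1321, 1849)) = Add(55120, Rational(-1321, 1849)) = Rational(101915559, 1849)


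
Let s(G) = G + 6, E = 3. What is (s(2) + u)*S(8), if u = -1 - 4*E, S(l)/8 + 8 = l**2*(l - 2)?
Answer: -15040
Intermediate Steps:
s(G) = 6 + G
S(l) = -64 + 8*l**2*(-2 + l) (S(l) = -64 + 8*(l**2*(l - 2)) = -64 + 8*(l**2*(-2 + l)) = -64 + 8*l**2*(-2 + l))
u = -13 (u = -1 - 4*3 = -1 - 12 = -13)
(s(2) + u)*S(8) = ((6 + 2) - 13)*(-64 - 16*8**2 + 8*8**3) = (8 - 13)*(-64 - 16*64 + 8*512) = -5*(-64 - 1024 + 4096) = -5*3008 = -15040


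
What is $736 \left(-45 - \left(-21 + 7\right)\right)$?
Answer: $-22816$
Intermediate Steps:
$736 \left(-45 - \left(-21 + 7\right)\right) = 736 \left(-45 - -14\right) = 736 \left(-45 + 14\right) = 736 \left(-31\right) = -22816$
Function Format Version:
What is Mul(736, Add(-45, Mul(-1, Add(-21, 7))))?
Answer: -22816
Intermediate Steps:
Mul(736, Add(-45, Mul(-1, Add(-21, 7)))) = Mul(736, Add(-45, Mul(-1, -14))) = Mul(736, Add(-45, 14)) = Mul(736, -31) = -22816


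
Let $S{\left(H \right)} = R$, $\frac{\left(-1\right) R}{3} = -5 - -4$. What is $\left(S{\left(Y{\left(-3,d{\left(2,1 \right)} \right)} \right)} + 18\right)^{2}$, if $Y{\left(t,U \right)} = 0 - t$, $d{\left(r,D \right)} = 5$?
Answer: $441$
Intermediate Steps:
$R = 3$ ($R = - 3 \left(-5 - -4\right) = - 3 \left(-5 + 4\right) = \left(-3\right) \left(-1\right) = 3$)
$Y{\left(t,U \right)} = - t$
$S{\left(H \right)} = 3$
$\left(S{\left(Y{\left(-3,d{\left(2,1 \right)} \right)} \right)} + 18\right)^{2} = \left(3 + 18\right)^{2} = 21^{2} = 441$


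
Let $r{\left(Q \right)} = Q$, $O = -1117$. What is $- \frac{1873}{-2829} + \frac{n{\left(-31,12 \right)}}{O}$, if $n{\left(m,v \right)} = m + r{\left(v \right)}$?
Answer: $\frac{2145892}{3159993} \approx 0.67908$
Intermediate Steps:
$n{\left(m,v \right)} = m + v$
$- \frac{1873}{-2829} + \frac{n{\left(-31,12 \right)}}{O} = - \frac{1873}{-2829} + \frac{-31 + 12}{-1117} = \left(-1873\right) \left(- \frac{1}{2829}\right) - - \frac{19}{1117} = \frac{1873}{2829} + \frac{19}{1117} = \frac{2145892}{3159993}$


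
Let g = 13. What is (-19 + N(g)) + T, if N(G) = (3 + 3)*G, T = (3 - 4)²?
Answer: 60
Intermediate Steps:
T = 1 (T = (-1)² = 1)
N(G) = 6*G
(-19 + N(g)) + T = (-19 + 6*13) + 1 = (-19 + 78) + 1 = 59 + 1 = 60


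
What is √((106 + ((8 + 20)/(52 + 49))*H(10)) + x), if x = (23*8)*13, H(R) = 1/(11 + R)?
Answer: √229340094/303 ≈ 49.980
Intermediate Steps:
x = 2392 (x = 184*13 = 2392)
√((106 + ((8 + 20)/(52 + 49))*H(10)) + x) = √((106 + ((8 + 20)/(52 + 49))/(11 + 10)) + 2392) = √((106 + (28/101)/21) + 2392) = √((106 + (28*(1/101))*(1/21)) + 2392) = √((106 + (28/101)*(1/21)) + 2392) = √((106 + 4/303) + 2392) = √(32122/303 + 2392) = √(756898/303) = √229340094/303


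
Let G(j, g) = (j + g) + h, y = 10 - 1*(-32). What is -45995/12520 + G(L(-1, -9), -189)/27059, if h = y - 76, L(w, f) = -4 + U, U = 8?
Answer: -249464117/67755736 ≈ -3.6818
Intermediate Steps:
y = 42 (y = 10 + 32 = 42)
L(w, f) = 4 (L(w, f) = -4 + 8 = 4)
h = -34 (h = 42 - 76 = -34)
G(j, g) = -34 + g + j (G(j, g) = (j + g) - 34 = (g + j) - 34 = -34 + g + j)
-45995/12520 + G(L(-1, -9), -189)/27059 = -45995/12520 + (-34 - 189 + 4)/27059 = -45995*1/12520 - 219*1/27059 = -9199/2504 - 219/27059 = -249464117/67755736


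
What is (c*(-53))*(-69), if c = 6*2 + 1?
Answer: 47541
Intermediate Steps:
c = 13 (c = 12 + 1 = 13)
(c*(-53))*(-69) = (13*(-53))*(-69) = -689*(-69) = 47541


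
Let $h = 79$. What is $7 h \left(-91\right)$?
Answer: $-50323$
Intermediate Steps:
$7 h \left(-91\right) = 7 \cdot 79 \left(-91\right) = 553 \left(-91\right) = -50323$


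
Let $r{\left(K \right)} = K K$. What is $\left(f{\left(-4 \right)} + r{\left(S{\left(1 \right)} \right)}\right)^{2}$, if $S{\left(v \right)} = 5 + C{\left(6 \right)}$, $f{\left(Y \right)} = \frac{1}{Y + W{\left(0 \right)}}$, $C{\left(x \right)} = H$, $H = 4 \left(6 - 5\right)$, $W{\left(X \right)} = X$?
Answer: $\frac{104329}{16} \approx 6520.6$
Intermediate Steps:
$H = 4$ ($H = 4 \cdot 1 = 4$)
$C{\left(x \right)} = 4$
$f{\left(Y \right)} = \frac{1}{Y}$ ($f{\left(Y \right)} = \frac{1}{Y + 0} = \frac{1}{Y}$)
$S{\left(v \right)} = 9$ ($S{\left(v \right)} = 5 + 4 = 9$)
$r{\left(K \right)} = K^{2}$
$\left(f{\left(-4 \right)} + r{\left(S{\left(1 \right)} \right)}\right)^{2} = \left(\frac{1}{-4} + 9^{2}\right)^{2} = \left(- \frac{1}{4} + 81\right)^{2} = \left(\frac{323}{4}\right)^{2} = \frac{104329}{16}$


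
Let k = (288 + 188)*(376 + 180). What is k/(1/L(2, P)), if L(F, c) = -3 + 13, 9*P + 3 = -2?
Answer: 2646560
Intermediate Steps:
P = -5/9 (P = -⅓ + (⅑)*(-2) = -⅓ - 2/9 = -5/9 ≈ -0.55556)
L(F, c) = 10
k = 264656 (k = 476*556 = 264656)
k/(1/L(2, P)) = 264656/(1/10) = 264656/(⅒) = 264656*10 = 2646560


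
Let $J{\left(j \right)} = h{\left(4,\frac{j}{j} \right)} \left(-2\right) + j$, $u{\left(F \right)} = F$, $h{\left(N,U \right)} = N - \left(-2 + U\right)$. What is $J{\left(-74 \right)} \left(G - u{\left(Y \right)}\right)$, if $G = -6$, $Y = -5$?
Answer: $84$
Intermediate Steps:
$h{\left(N,U \right)} = 2 + N - U$
$J{\left(j \right)} = -10 + j$ ($J{\left(j \right)} = \left(2 + 4 - \frac{j}{j}\right) \left(-2\right) + j = \left(2 + 4 - 1\right) \left(-2\right) + j = 5 \left(-2\right) + j = -10 + j$)
$J{\left(-74 \right)} \left(G - u{\left(Y \right)}\right) = \left(-10 - 74\right) \left(-6 - -5\right) = - 84 \left(-6 + 5\right) = \left(-84\right) \left(-1\right) = 84$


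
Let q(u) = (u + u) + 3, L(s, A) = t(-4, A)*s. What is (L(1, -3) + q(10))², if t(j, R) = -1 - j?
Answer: 676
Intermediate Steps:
L(s, A) = 3*s (L(s, A) = (-1 - 1*(-4))*s = (-1 + 4)*s = 3*s)
q(u) = 3 + 2*u (q(u) = 2*u + 3 = 3 + 2*u)
(L(1, -3) + q(10))² = (3*1 + (3 + 2*10))² = (3 + (3 + 20))² = (3 + 23)² = 26² = 676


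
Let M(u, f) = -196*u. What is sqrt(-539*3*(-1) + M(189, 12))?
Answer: 7*I*sqrt(723) ≈ 188.22*I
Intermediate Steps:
sqrt(-539*3*(-1) + M(189, 12)) = sqrt(-539*3*(-1) - 196*189) = sqrt(-1617*(-1) - 37044) = sqrt(1617 - 37044) = sqrt(-35427) = 7*I*sqrt(723)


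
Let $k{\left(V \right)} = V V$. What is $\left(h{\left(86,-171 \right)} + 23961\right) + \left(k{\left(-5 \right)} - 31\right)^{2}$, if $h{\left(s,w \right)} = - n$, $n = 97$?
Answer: $23900$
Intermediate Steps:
$k{\left(V \right)} = V^{2}$
$h{\left(s,w \right)} = -97$ ($h{\left(s,w \right)} = \left(-1\right) 97 = -97$)
$\left(h{\left(86,-171 \right)} + 23961\right) + \left(k{\left(-5 \right)} - 31\right)^{2} = \left(-97 + 23961\right) + \left(\left(-5\right)^{2} - 31\right)^{2} = 23864 + \left(25 - 31\right)^{2} = 23864 + \left(-6\right)^{2} = 23864 + 36 = 23900$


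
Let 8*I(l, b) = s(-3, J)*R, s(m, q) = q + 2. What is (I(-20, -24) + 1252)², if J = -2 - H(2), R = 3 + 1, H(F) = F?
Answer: 1565001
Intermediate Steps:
R = 4
J = -4 (J = -2 - 1*2 = -2 - 2 = -4)
s(m, q) = 2 + q
I(l, b) = -1 (I(l, b) = ((2 - 4)*4)/8 = (-2*4)/8 = (⅛)*(-8) = -1)
(I(-20, -24) + 1252)² = (-1 + 1252)² = 1251² = 1565001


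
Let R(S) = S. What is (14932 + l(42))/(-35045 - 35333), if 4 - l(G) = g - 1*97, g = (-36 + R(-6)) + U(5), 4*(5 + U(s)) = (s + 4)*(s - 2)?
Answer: -60293/281512 ≈ -0.21418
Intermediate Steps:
U(s) = -5 + (-2 + s)*(4 + s)/4 (U(s) = -5 + ((s + 4)*(s - 2))/4 = -5 + ((4 + s)*(-2 + s))/4 = -5 + ((-2 + s)*(4 + s))/4 = -5 + (-2 + s)*(4 + s)/4)
g = -161/4 (g = (-36 - 6) + (-7 + (½)*5 + (¼)*5²) = -42 + (-7 + 5/2 + (¼)*25) = -42 + (-7 + 5/2 + 25/4) = -42 + 7/4 = -161/4 ≈ -40.250)
l(G) = 565/4 (l(G) = 4 - (-161/4 - 1*97) = 4 - (-161/4 - 97) = 4 - 1*(-549/4) = 4 + 549/4 = 565/4)
(14932 + l(42))/(-35045 - 35333) = (14932 + 565/4)/(-35045 - 35333) = (60293/4)/(-70378) = (60293/4)*(-1/70378) = -60293/281512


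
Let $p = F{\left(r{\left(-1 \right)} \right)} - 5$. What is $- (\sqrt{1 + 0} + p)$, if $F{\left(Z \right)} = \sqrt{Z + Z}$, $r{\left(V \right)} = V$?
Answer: $4 - i \sqrt{2} \approx 4.0 - 1.4142 i$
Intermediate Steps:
$F{\left(Z \right)} = \sqrt{2} \sqrt{Z}$ ($F{\left(Z \right)} = \sqrt{2 Z} = \sqrt{2} \sqrt{Z}$)
$p = -5 + i \sqrt{2}$ ($p = \sqrt{2} \sqrt{-1} - 5 = \sqrt{2} i - 5 = i \sqrt{2} - 5 = -5 + i \sqrt{2} \approx -5.0 + 1.4142 i$)
$- (\sqrt{1 + 0} + p) = - (\sqrt{1 + 0} - \left(5 - i \sqrt{2}\right)) = - (\sqrt{1} - \left(5 - i \sqrt{2}\right)) = - (1 - \left(5 - i \sqrt{2}\right)) = - (-4 + i \sqrt{2}) = 4 - i \sqrt{2}$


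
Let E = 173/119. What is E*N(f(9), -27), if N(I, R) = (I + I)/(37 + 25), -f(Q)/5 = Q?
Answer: -7785/3689 ≈ -2.1103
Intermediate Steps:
f(Q) = -5*Q
E = 173/119 (E = 173*(1/119) = 173/119 ≈ 1.4538)
N(I, R) = I/31 (N(I, R) = (2*I)/62 = (2*I)*(1/62) = I/31)
E*N(f(9), -27) = 173*((-5*9)/31)/119 = 173*((1/31)*(-45))/119 = (173/119)*(-45/31) = -7785/3689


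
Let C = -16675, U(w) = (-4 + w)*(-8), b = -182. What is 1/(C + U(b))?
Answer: -1/15187 ≈ -6.5846e-5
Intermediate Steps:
U(w) = 32 - 8*w
1/(C + U(b)) = 1/(-16675 + (32 - 8*(-182))) = 1/(-16675 + (32 + 1456)) = 1/(-16675 + 1488) = 1/(-15187) = -1/15187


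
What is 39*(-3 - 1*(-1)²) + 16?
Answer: -140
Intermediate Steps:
39*(-3 - 1*(-1)²) + 16 = 39*(-3 - 1*1) + 16 = 39*(-3 - 1) + 16 = 39*(-4) + 16 = -156 + 16 = -140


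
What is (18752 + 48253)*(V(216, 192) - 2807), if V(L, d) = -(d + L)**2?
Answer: -11342003355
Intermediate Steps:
V(L, d) = -(L + d)**2
(18752 + 48253)*(V(216, 192) - 2807) = (18752 + 48253)*(-(216 + 192)**2 - 2807) = 67005*(-1*408**2 - 2807) = 67005*(-1*166464 - 2807) = 67005*(-166464 - 2807) = 67005*(-169271) = -11342003355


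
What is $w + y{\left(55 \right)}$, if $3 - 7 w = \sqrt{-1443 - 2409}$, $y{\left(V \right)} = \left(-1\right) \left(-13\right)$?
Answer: $\frac{94}{7} - \frac{6 i \sqrt{107}}{7} \approx 13.429 - 8.8663 i$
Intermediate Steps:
$y{\left(V \right)} = 13$
$w = \frac{3}{7} - \frac{6 i \sqrt{107}}{7}$ ($w = \frac{3}{7} - \frac{\sqrt{-1443 - 2409}}{7} = \frac{3}{7} - \frac{\sqrt{-3852}}{7} = \frac{3}{7} - \frac{6 i \sqrt{107}}{7} \approx 0.42857 - 8.8663 i$)
$w + y{\left(55 \right)} = \left(\frac{3}{7} - \frac{6 i \sqrt{107}}{7}\right) + 13 = \frac{94}{7} - \frac{6 i \sqrt{107}}{7}$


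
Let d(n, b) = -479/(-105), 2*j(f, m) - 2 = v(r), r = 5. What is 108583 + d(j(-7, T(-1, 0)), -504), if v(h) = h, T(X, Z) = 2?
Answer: 11401694/105 ≈ 1.0859e+5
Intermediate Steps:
j(f, m) = 7/2 (j(f, m) = 1 + (1/2)*5 = 1 + 5/2 = 7/2)
d(n, b) = 479/105 (d(n, b) = -479*(-1/105) = 479/105)
108583 + d(j(-7, T(-1, 0)), -504) = 108583 + 479/105 = 11401694/105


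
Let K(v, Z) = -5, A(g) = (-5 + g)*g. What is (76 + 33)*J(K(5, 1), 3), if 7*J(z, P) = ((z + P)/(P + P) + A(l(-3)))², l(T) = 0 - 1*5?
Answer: 2419909/63 ≈ 38411.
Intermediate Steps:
l(T) = -5 (l(T) = 0 - 5 = -5)
A(g) = g*(-5 + g)
J(z, P) = (50 + (P + z)/(2*P))²/7 (J(z, P) = ((z + P)/(P + P) - 5*(-5 - 5))²/7 = ((P + z)/((2*P)) - 5*(-10))²/7 = ((P + z)*(1/(2*P)) + 50)²/7 = ((P + z)/(2*P) + 50)²/7 = (50 + (P + z)/(2*P))²/7)
(76 + 33)*J(K(5, 1), 3) = (76 + 33)*((1/28)*(-5 + 101*3)²/3²) = 109*((1/28)*(⅑)*(-5 + 303)²) = 109*((1/28)*(⅑)*298²) = 109*((1/28)*(⅑)*88804) = 109*(22201/63) = 2419909/63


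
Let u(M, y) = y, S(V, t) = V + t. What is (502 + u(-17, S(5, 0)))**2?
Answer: 257049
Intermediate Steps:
(502 + u(-17, S(5, 0)))**2 = (502 + (5 + 0))**2 = (502 + 5)**2 = 507**2 = 257049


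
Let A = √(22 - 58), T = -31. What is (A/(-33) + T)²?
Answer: 116277/121 + 124*I/11 ≈ 960.97 + 11.273*I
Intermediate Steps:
A = 6*I (A = √(-36) = 6*I ≈ 6.0*I)
(A/(-33) + T)² = ((6*I)/(-33) - 31)² = ((6*I)*(-1/33) - 31)² = (-2*I/11 - 31)² = (-31 - 2*I/11)²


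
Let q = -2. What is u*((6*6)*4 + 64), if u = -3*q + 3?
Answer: 1872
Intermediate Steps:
u = 9 (u = -3*(-2) + 3 = 6 + 3 = 9)
u*((6*6)*4 + 64) = 9*((6*6)*4 + 64) = 9*(36*4 + 64) = 9*(144 + 64) = 9*208 = 1872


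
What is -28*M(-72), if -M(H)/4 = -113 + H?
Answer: -20720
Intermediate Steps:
M(H) = 452 - 4*H (M(H) = -4*(-113 + H) = 452 - 4*H)
-28*M(-72) = -28*(452 - 4*(-72)) = -28*(452 + 288) = -28*740 = -20720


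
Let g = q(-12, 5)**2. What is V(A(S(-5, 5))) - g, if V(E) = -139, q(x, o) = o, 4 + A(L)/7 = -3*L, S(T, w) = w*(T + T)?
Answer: -164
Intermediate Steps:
S(T, w) = 2*T*w (S(T, w) = w*(2*T) = 2*T*w)
A(L) = -28 - 21*L (A(L) = -28 + 7*(-3*L) = -28 - 21*L)
g = 25 (g = 5**2 = 25)
V(A(S(-5, 5))) - g = -139 - 1*25 = -139 - 25 = -164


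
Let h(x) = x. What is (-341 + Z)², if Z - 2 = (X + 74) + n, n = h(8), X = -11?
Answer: 71824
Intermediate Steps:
n = 8
Z = 73 (Z = 2 + ((-11 + 74) + 8) = 2 + (63 + 8) = 2 + 71 = 73)
(-341 + Z)² = (-341 + 73)² = (-268)² = 71824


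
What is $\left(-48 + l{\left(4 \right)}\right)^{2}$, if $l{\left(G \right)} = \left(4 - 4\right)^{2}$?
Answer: $2304$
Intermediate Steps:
$l{\left(G \right)} = 0$ ($l{\left(G \right)} = 0^{2} = 0$)
$\left(-48 + l{\left(4 \right)}\right)^{2} = \left(-48 + 0\right)^{2} = \left(-48\right)^{2} = 2304$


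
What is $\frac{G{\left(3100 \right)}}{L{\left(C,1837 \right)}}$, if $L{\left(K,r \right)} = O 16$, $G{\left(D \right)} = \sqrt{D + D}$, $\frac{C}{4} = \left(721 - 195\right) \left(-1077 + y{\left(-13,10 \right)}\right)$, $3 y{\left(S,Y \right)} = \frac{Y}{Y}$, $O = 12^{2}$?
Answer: $\frac{5 \sqrt{62}}{1152} \approx 0.034175$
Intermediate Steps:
$O = 144$
$y{\left(S,Y \right)} = \frac{1}{3}$ ($y{\left(S,Y \right)} = \frac{Y \frac{1}{Y}}{3} = \frac{1}{3} \cdot 1 = \frac{1}{3}$)
$C = - \frac{6795920}{3}$ ($C = 4 \left(721 - 195\right) \left(-1077 + \frac{1}{3}\right) = 4 \cdot 526 \left(- \frac{3230}{3}\right) = 4 \left(- \frac{1698980}{3}\right) = - \frac{6795920}{3} \approx -2.2653 \cdot 10^{6}$)
$G{\left(D \right)} = \sqrt{2} \sqrt{D}$ ($G{\left(D \right)} = \sqrt{2 D} = \sqrt{2} \sqrt{D}$)
$L{\left(K,r \right)} = 2304$ ($L{\left(K,r \right)} = 144 \cdot 16 = 2304$)
$\frac{G{\left(3100 \right)}}{L{\left(C,1837 \right)}} = \frac{\sqrt{2} \sqrt{3100}}{2304} = \sqrt{2} \cdot 10 \sqrt{31} \cdot \frac{1}{2304} = 10 \sqrt{62} \cdot \frac{1}{2304} = \frac{5 \sqrt{62}}{1152}$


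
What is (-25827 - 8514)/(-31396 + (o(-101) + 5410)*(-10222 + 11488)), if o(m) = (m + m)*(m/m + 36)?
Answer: 34341/2644420 ≈ 0.012986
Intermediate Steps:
o(m) = 74*m (o(m) = (2*m)*(1 + 36) = (2*m)*37 = 74*m)
(-25827 - 8514)/(-31396 + (o(-101) + 5410)*(-10222 + 11488)) = (-25827 - 8514)/(-31396 + (74*(-101) + 5410)*(-10222 + 11488)) = -34341/(-31396 + (-7474 + 5410)*1266) = -34341/(-31396 - 2064*1266) = -34341/(-31396 - 2613024) = -34341/(-2644420) = -34341*(-1/2644420) = 34341/2644420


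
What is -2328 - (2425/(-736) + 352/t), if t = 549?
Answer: -939588739/404064 ≈ -2325.3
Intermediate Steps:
-2328 - (2425/(-736) + 352/t) = -2328 - (2425/(-736) + 352/549) = -2328 - (2425*(-1/736) + 352*(1/549)) = -2328 - (-2425/736 + 352/549) = -2328 - 1*(-1072253/404064) = -2328 + 1072253/404064 = -939588739/404064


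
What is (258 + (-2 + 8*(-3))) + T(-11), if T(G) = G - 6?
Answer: 215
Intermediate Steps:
T(G) = -6 + G
(258 + (-2 + 8*(-3))) + T(-11) = (258 + (-2 + 8*(-3))) + (-6 - 11) = (258 + (-2 - 24)) - 17 = (258 - 26) - 17 = 232 - 17 = 215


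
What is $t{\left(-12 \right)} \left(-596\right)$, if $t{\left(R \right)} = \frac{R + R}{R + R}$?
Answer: $-596$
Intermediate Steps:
$t{\left(R \right)} = 1$ ($t{\left(R \right)} = \frac{2 R}{2 R} = 2 R \frac{1}{2 R} = 1$)
$t{\left(-12 \right)} \left(-596\right) = 1 \left(-596\right) = -596$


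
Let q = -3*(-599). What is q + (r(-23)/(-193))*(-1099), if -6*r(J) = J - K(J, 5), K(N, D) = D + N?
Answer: 2086421/1158 ≈ 1801.7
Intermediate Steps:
q = 1797
r(J) = ⅚ (r(J) = -(J - (5 + J))/6 = -(J + (-5 - J))/6 = -⅙*(-5) = ⅚)
q + (r(-23)/(-193))*(-1099) = 1797 + ((⅚)/(-193))*(-1099) = 1797 + ((⅚)*(-1/193))*(-1099) = 1797 - 5/1158*(-1099) = 1797 + 5495/1158 = 2086421/1158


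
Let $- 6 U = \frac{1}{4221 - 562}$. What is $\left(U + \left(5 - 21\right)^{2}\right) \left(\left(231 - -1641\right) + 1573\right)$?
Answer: $\frac{19361668235}{21954} \approx 8.8192 \cdot 10^{5}$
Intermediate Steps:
$U = - \frac{1}{21954}$ ($U = - \frac{1}{6 \left(4221 - 562\right)} = - \frac{1}{6 \cdot 3659} = \left(- \frac{1}{6}\right) \frac{1}{3659} = - \frac{1}{21954} \approx -4.555 \cdot 10^{-5}$)
$\left(U + \left(5 - 21\right)^{2}\right) \left(\left(231 - -1641\right) + 1573\right) = \left(- \frac{1}{21954} + \left(5 - 21\right)^{2}\right) \left(\left(231 - -1641\right) + 1573\right) = \left(- \frac{1}{21954} + \left(-16\right)^{2}\right) \left(\left(231 + 1641\right) + 1573\right) = \left(- \frac{1}{21954} + 256\right) \left(1872 + 1573\right) = \frac{5620223}{21954} \cdot 3445 = \frac{19361668235}{21954}$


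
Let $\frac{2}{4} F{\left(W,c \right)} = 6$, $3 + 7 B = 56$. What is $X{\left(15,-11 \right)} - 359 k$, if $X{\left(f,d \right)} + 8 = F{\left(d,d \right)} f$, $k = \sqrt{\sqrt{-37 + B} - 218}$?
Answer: $172 - \frac{359 \sqrt{-10682 + 7 i \sqrt{1442}}}{7} \approx 106.05 - 5301.0 i$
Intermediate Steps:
$B = \frac{53}{7}$ ($B = - \frac{3}{7} + \frac{1}{7} \cdot 56 = - \frac{3}{7} + 8 = \frac{53}{7} \approx 7.5714$)
$F{\left(W,c \right)} = 12$ ($F{\left(W,c \right)} = 2 \cdot 6 = 12$)
$k = \sqrt{-218 + \frac{i \sqrt{1442}}{7}}$ ($k = \sqrt{\sqrt{-37 + \frac{53}{7}} - 218} = \sqrt{\sqrt{- \frac{206}{7}} - 218} = \sqrt{\frac{i \sqrt{1442}}{7} - 218} = \sqrt{-218 + \frac{i \sqrt{1442}}{7}} \approx 0.1837 + 14.766 i$)
$X{\left(f,d \right)} = -8 + 12 f$
$X{\left(15,-11 \right)} - 359 k = \left(-8 + 12 \cdot 15\right) - 359 \frac{\sqrt{-10682 + 7 i \sqrt{1442}}}{7} = \left(-8 + 180\right) - \frac{359 \sqrt{-10682 + 7 i \sqrt{1442}}}{7} = 172 - \frac{359 \sqrt{-10682 + 7 i \sqrt{1442}}}{7}$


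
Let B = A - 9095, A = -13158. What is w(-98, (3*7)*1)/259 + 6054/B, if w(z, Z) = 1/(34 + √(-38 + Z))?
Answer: (-223998*√17 + 7612753*I)/(823361*(√17 - 34*I)) ≈ -0.27194 - 1.3571e-5*I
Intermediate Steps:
B = -22253 (B = -13158 - 9095 = -22253)
w(-98, (3*7)*1)/259 + 6054/B = 1/((34 + √(-38 + (3*7)*1))*259) + 6054/(-22253) = (1/259)/(34 + √(-38 + 21*1)) + 6054*(-1/22253) = (1/259)/(34 + √(-38 + 21)) - 6054/22253 = (1/259)/(34 + √(-17)) - 6054/22253 = (1/259)/(34 + I*√17) - 6054/22253 = 1/(259*(34 + I*√17)) - 6054/22253 = -6054/22253 + 1/(259*(34 + I*√17))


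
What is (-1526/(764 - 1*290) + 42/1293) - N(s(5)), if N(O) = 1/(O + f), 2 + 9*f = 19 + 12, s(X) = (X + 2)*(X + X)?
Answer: -215446888/67314873 ≈ -3.2006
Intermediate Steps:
s(X) = 2*X*(2 + X) (s(X) = (2 + X)*(2*X) = 2*X*(2 + X))
f = 29/9 (f = -2/9 + (19 + 12)/9 = -2/9 + (⅑)*31 = -2/9 + 31/9 = 29/9 ≈ 3.2222)
N(O) = 1/(29/9 + O) (N(O) = 1/(O + 29/9) = 1/(29/9 + O))
(-1526/(764 - 1*290) + 42/1293) - N(s(5)) = (-1526/(764 - 1*290) + 42/1293) - 9/(29 + 9*(2*5*(2 + 5))) = (-1526/(764 - 290) + 42*(1/1293)) - 9/(29 + 9*(2*5*7)) = (-1526/474 + 14/431) - 9/(29 + 9*70) = (-1526*1/474 + 14/431) - 9/(29 + 630) = (-763/237 + 14/431) - 9/659 = -325535/102147 - 9/659 = -215446888/67314873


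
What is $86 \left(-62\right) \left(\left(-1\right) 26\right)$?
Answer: $138632$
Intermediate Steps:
$86 \left(-62\right) \left(\left(-1\right) 26\right) = \left(-5332\right) \left(-26\right) = 138632$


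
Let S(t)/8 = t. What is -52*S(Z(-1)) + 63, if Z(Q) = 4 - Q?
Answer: -2017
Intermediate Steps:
S(t) = 8*t
-52*S(Z(-1)) + 63 = -416*(4 - 1*(-1)) + 63 = -416*(4 + 1) + 63 = -416*5 + 63 = -52*40 + 63 = -2080 + 63 = -2017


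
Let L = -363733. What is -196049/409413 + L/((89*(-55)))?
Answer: 147957358874/2004076635 ≈ 73.828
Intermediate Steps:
-196049/409413 + L/((89*(-55))) = -196049/409413 - 363733/(89*(-55)) = -196049*1/409413 - 363733/(-4895) = -196049/409413 - 363733*(-1/4895) = -196049/409413 + 363733/4895 = 147957358874/2004076635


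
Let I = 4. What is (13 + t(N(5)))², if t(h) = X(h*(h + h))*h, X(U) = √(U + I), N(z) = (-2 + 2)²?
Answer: 169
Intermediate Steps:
N(z) = 0 (N(z) = 0² = 0)
X(U) = √(4 + U) (X(U) = √(U + 4) = √(4 + U))
t(h) = h*√(4 + 2*h²) (t(h) = √(4 + h*(h + h))*h = √(4 + h*(2*h))*h = √(4 + 2*h²)*h = h*√(4 + 2*h²))
(13 + t(N(5)))² = (13 + 0*√(4 + 2*0²))² = (13 + 0*√(4 + 2*0))² = (13 + 0*√(4 + 0))² = (13 + 0*√4)² = (13 + 0*2)² = (13 + 0)² = 13² = 169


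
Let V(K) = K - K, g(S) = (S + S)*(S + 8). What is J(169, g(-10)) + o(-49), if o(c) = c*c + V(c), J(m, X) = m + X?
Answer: 2610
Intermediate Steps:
g(S) = 2*S*(8 + S) (g(S) = (2*S)*(8 + S) = 2*S*(8 + S))
V(K) = 0
J(m, X) = X + m
o(c) = c**2 (o(c) = c*c + 0 = c**2 + 0 = c**2)
J(169, g(-10)) + o(-49) = (2*(-10)*(8 - 10) + 169) + (-49)**2 = (2*(-10)*(-2) + 169) + 2401 = (40 + 169) + 2401 = 209 + 2401 = 2610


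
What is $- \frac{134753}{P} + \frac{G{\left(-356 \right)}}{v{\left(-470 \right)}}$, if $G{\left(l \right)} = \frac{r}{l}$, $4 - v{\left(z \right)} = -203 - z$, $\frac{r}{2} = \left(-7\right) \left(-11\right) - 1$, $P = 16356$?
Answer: $- \frac{3153541943}{382844892} \approx -8.2371$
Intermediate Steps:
$r = 152$ ($r = 2 \left(\left(-7\right) \left(-11\right) - 1\right) = 2 \left(77 - 1\right) = 2 \cdot 76 = 152$)
$v{\left(z \right)} = 207 + z$ ($v{\left(z \right)} = 4 - \left(-203 - z\right) = 4 + \left(203 + z\right) = 207 + z$)
$G{\left(l \right)} = \frac{152}{l}$
$- \frac{134753}{P} + \frac{G{\left(-356 \right)}}{v{\left(-470 \right)}} = - \frac{134753}{16356} + \frac{152 \frac{1}{-356}}{207 - 470} = \left(-134753\right) \frac{1}{16356} + \frac{152 \left(- \frac{1}{356}\right)}{-263} = - \frac{134753}{16356} - - \frac{38}{23407} = - \frac{134753}{16356} + \frac{38}{23407} = - \frac{3153541943}{382844892}$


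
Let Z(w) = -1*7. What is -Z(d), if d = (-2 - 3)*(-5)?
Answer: 7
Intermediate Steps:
d = 25 (d = -5*(-5) = 25)
Z(w) = -7
-Z(d) = -1*(-7) = 7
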